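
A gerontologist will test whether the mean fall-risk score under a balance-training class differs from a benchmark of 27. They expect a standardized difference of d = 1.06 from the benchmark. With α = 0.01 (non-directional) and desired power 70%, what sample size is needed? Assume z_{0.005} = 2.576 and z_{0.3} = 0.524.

For a one-sample test: n = ((z_{α/2} + z_β) / d)².
z_{α/2} + z_β = 2.576 + 0.524 = 3.100.
n = (3.100 / 1.06)² = 2.925² = 8.55.
Round up.

n = 9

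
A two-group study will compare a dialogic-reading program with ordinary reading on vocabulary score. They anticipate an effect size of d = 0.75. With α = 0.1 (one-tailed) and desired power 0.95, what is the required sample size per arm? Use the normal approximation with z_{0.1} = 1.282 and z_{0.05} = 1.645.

For two independent groups with equal n: n = 2·((z_{α} + z_β) / d)².
z_{α} + z_β = 1.282 + 1.645 = 2.927.
n = 2 × (2.927 / 0.75)² = 2 × 3.903² = 2 × 15.23 = 30.5.
Round up to the next whole participant.

n = 31 per group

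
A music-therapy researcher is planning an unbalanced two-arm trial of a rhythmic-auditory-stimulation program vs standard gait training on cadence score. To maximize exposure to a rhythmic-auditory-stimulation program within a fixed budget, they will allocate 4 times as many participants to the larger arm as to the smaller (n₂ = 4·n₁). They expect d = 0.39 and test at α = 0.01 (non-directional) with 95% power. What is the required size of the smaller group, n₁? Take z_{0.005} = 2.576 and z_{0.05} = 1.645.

With allocation ratio k = n₂/n₁ = 4, Var(x̄₁−x̄₂) = σ²(1/n₁ + 1/(k·n₁)) = σ²·(k+1)/(k·n₁).
So n₁ = (1 + 1/k)·((z_{α/2} + z_β)/d)² = 1.250 × (4.221/0.39)².
n₁ = 1.250 × 117.14 = 146.4.
Round up: n₁ = 147, giving n₂ = 4 × 147 = 588.

n₁ = 147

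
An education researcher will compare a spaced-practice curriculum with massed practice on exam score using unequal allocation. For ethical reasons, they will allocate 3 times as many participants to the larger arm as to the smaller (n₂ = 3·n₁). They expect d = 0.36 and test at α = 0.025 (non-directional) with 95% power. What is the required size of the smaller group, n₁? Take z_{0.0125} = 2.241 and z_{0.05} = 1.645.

With allocation ratio k = n₂/n₁ = 3, Var(x̄₁−x̄₂) = σ²(1/n₁ + 1/(k·n₁)) = σ²·(k+1)/(k·n₁).
So n₁ = (1 + 1/k)·((z_{α/2} + z_β)/d)² = 1.333 × (3.886/0.36)².
n₁ = 1.333 × 116.52 = 155.4.
Round up: n₁ = 156, giving n₂ = 3 × 156 = 468.

n₁ = 156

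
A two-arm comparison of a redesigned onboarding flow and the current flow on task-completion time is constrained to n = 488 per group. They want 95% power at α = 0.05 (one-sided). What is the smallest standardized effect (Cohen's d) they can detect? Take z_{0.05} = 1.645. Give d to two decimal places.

For two independent groups of n = 488 each: d_min = (z_{α} + z_β)·√(2/n).
z-sum = 1.645 + 1.645 = 3.290.
d_min = 3.290 × √(2/488) = 3.290 × 0.0640 = 0.211.

d_min ≈ 0.21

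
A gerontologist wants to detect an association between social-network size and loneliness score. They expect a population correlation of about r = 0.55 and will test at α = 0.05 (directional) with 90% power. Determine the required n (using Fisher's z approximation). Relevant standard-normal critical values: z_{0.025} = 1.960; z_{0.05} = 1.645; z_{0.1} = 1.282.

n = 26

Fisher's z: C = ½·ln((1+r)/(1−r)) = ½·ln(3.4444) = 0.6184.
n = ((z_{α} + z_β)/C)² + 3.
(1.645 + 1.282) / 0.6184 = 2.927 / 0.6184 = 4.733.
n = 4.733² + 3 = 22.40 + 3 = 25.4.
Round up.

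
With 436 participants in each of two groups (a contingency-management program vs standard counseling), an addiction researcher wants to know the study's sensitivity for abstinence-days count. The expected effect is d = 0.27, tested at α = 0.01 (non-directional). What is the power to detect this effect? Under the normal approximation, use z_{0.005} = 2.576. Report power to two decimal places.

For two equal groups, power = Φ(d·√(n/2) − z_{α/2}).
d·√(n/2) = 0.27 × √(436/2) = 0.27 × 14.765 = 3.987.
z_β = 3.987 − 2.576 = 1.411.
Power = Φ(1.411) = 0.921.

power ≈ 0.92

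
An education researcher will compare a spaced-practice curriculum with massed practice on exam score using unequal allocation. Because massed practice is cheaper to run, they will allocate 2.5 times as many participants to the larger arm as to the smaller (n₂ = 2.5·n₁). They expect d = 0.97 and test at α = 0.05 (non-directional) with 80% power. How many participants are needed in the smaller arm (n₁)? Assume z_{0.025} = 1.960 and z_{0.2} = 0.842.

n₁ = 12

With allocation ratio k = n₂/n₁ = 2.5, Var(x̄₁−x̄₂) = σ²(1/n₁ + 1/(k·n₁)) = σ²·(k+1)/(k·n₁).
So n₁ = (1 + 1/k)·((z_{α/2} + z_β)/d)² = 1.400 × (2.802/0.97)².
n₁ = 1.400 × 8.34 = 11.7.
Round up: n₁ = 12, giving n₂ = 2.5 × 12 = 30.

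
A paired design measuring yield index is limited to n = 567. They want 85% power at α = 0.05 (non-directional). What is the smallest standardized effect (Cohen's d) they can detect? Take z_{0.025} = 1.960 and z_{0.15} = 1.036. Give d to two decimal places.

d_min ≈ 0.13

For a single sample (or paired design) of n = 567: d_min = (z_{α/2} + z_β)/√n.
z-sum = 1.960 + 1.036 = 2.996.
d_min = 2.996 / √567 = 2.996 / 23.812 = 0.126.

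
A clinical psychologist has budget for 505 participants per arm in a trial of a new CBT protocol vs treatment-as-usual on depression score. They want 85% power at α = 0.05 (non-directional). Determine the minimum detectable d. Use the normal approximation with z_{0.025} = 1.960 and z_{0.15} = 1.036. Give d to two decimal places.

For two independent groups of n = 505 each: d_min = (z_{α/2} + z_β)·√(2/n).
z-sum = 1.960 + 1.036 = 2.996.
d_min = 2.996 × √(2/505) = 2.996 × 0.0629 = 0.189.

d_min ≈ 0.19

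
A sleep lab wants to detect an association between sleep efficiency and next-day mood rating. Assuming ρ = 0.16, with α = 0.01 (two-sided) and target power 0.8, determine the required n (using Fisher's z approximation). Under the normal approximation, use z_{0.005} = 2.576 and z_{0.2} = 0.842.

n = 452

Fisher's z: C = ½·ln((1+r)/(1−r)) = ½·ln(1.3810) = 0.1614.
n = ((z_{α/2} + z_β)/C)² + 3.
(2.576 + 0.842) / 0.1614 = 3.418 / 0.1614 = 21.177.
n = 21.177² + 3 = 448.47 + 3 = 451.5.
Round up.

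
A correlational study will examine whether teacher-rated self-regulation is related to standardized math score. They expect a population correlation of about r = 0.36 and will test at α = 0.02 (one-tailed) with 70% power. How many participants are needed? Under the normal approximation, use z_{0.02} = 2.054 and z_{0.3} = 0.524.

n = 50

Fisher's z: C = ½·ln((1+r)/(1−r)) = ½·ln(2.1250) = 0.3769.
n = ((z_{α} + z_β)/C)² + 3.
(2.054 + 0.524) / 0.3769 = 2.578 / 0.3769 = 6.840.
n = 6.840² + 3 = 46.79 + 3 = 49.8.
Round up.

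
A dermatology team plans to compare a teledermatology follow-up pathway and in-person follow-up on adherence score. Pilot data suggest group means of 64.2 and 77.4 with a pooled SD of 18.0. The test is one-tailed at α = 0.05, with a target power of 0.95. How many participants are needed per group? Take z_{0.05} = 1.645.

Cohen's d = |M₁ − M₂| / SD_pooled = |64.2 − 77.4| / 18.0 = 13.2 / 18.0 = 0.733.
For two independent groups with equal n: n = 2·((z_{α} + z_β) / d)².
z_{α} + z_β = 1.645 + 1.645 = 3.290.
n = 2 × (3.290 / 0.733)² = 2 × 4.488² = 2 × 20.15 = 40.3.
Round up to the next whole participant.

n = 41 per group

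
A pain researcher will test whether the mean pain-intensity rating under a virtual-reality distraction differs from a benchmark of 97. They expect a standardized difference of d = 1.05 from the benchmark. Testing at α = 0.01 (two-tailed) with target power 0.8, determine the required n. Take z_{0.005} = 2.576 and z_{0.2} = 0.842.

For a one-sample test: n = ((z_{α/2} + z_β) / d)².
z_{α/2} + z_β = 2.576 + 0.842 = 3.418.
n = (3.418 / 1.05)² = 3.255² = 10.60.
Round up.

n = 11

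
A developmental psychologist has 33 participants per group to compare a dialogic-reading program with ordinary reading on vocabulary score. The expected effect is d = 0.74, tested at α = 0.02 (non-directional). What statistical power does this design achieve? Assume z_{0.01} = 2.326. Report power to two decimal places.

For two equal groups, power = Φ(d·√(n/2) − z_{α/2}).
d·√(n/2) = 0.74 × √(33/2) = 0.74 × 4.062 = 3.006.
z_β = 3.006 − 2.326 = 0.680.
Power = Φ(0.680) = 0.752.

power ≈ 0.75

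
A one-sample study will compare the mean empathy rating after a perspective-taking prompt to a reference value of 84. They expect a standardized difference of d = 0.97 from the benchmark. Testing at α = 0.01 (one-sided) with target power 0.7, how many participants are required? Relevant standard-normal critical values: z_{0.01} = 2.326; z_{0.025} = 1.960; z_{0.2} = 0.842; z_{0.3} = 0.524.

n = 9

For a one-sample test: n = ((z_{α} + z_β) / d)².
z_{α} + z_β = 2.326 + 0.524 = 2.850.
n = (2.850 / 0.97)² = 2.938² = 8.63.
Round up.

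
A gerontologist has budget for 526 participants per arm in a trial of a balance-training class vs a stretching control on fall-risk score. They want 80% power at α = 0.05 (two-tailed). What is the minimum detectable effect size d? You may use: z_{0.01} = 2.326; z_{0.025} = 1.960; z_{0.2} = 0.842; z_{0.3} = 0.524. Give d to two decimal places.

d_min ≈ 0.17

For two independent groups of n = 526 each: d_min = (z_{α/2} + z_β)·√(2/n).
z-sum = 1.960 + 0.842 = 2.802.
d_min = 2.802 × √(2/526) = 2.802 × 0.0617 = 0.173.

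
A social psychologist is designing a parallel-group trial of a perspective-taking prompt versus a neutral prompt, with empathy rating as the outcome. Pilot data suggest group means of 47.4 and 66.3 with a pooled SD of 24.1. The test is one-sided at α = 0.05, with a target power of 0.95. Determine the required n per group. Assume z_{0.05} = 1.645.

Cohen's d = |M₁ − M₂| / SD_pooled = |47.4 − 66.3| / 24.1 = 18.9 / 24.1 = 0.784.
For two independent groups with equal n: n = 2·((z_{α} + z_β) / d)².
z_{α} + z_β = 1.645 + 1.645 = 3.290.
n = 2 × (3.290 / 0.784)² = 2 × 4.196² = 2 × 17.61 = 35.2.
Round up to the next whole participant.

n = 36 per group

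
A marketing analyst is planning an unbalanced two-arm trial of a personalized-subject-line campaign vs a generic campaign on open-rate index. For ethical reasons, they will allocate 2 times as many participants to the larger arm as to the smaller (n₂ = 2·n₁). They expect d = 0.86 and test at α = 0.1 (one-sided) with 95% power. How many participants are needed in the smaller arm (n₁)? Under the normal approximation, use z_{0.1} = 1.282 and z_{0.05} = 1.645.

n₁ = 18

With allocation ratio k = n₂/n₁ = 2, Var(x̄₁−x̄₂) = σ²(1/n₁ + 1/(k·n₁)) = σ²·(k+1)/(k·n₁).
So n₁ = (1 + 1/k)·((z_{α} + z_β)/d)² = 1.500 × (2.927/0.86)².
n₁ = 1.500 × 11.58 = 17.4.
Round up: n₁ = 18, giving n₂ = 2 × 18 = 36.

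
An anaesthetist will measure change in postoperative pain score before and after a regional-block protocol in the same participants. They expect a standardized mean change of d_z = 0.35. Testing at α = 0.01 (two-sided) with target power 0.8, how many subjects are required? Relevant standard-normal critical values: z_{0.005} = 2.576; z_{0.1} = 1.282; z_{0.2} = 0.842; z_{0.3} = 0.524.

For a paired (one-sample on differences) test: n = ((z_{α/2} + z_β) / d)².
z_{α/2} + z_β = 2.576 + 0.842 = 3.418.
n = (3.418 / 0.35)² = 9.766² = 95.37.
Round up.

n = 96 pairs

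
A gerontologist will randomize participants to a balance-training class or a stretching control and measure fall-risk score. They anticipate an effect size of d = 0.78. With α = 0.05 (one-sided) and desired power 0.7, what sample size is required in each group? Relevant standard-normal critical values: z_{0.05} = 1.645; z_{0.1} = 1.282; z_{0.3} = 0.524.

For two independent groups with equal n: n = 2·((z_{α} + z_β) / d)².
z_{α} + z_β = 1.645 + 0.524 = 2.169.
n = 2 × (2.169 / 0.78)² = 2 × 2.781² = 2 × 7.73 = 15.5.
Round up to the next whole participant.

n = 16 per group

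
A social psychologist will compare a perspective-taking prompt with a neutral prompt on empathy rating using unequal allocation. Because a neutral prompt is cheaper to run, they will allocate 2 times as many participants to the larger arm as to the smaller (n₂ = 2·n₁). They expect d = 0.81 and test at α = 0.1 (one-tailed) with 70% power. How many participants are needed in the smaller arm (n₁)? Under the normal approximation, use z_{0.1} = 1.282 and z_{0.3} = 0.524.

With allocation ratio k = n₂/n₁ = 2, Var(x̄₁−x̄₂) = σ²(1/n₁ + 1/(k·n₁)) = σ²·(k+1)/(k·n₁).
So n₁ = (1 + 1/k)·((z_{α} + z_β)/d)² = 1.500 × (1.806/0.81)².
n₁ = 1.500 × 4.97 = 7.5.
Round up: n₁ = 8, giving n₂ = 2 × 8 = 16.

n₁ = 8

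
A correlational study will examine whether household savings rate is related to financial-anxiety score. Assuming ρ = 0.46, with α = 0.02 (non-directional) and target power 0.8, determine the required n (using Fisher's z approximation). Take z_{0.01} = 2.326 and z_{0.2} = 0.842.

Fisher's z: C = ½·ln((1+r)/(1−r)) = ½·ln(2.7037) = 0.4973.
n = ((z_{α/2} + z_β)/C)² + 3.
(2.326 + 0.842) / 0.4973 = 3.168 / 0.4973 = 6.370.
n = 6.370² + 3 = 40.58 + 3 = 43.6.
Round up.

n = 44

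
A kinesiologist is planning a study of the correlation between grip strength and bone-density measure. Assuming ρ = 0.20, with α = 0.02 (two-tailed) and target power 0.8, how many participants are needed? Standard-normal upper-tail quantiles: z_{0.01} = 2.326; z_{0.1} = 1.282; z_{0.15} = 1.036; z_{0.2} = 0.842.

n = 248

Fisher's z: C = ½·ln((1+r)/(1−r)) = ½·ln(1.5000) = 0.2027.
n = ((z_{α/2} + z_β)/C)² + 3.
(2.326 + 0.842) / 0.2027 = 3.168 / 0.2027 = 15.629.
n = 15.629² + 3 = 244.27 + 3 = 247.3.
Round up.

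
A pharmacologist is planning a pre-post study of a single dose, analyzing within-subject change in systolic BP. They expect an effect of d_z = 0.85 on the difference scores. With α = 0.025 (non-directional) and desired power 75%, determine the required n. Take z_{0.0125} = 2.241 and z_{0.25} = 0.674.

For a paired (one-sample on differences) test: n = ((z_{α/2} + z_β) / d)².
z_{α/2} + z_β = 2.241 + 0.674 = 2.915.
n = (2.915 / 0.85)² = 3.429² = 11.76.
Round up.

n = 12 pairs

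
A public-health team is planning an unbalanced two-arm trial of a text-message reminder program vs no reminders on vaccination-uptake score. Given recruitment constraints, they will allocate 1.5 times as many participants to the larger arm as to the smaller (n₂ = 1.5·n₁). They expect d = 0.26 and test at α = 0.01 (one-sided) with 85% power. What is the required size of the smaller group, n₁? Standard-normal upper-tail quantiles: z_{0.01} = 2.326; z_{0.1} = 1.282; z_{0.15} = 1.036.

n₁ = 279

With allocation ratio k = n₂/n₁ = 1.5, Var(x̄₁−x̄₂) = σ²(1/n₁ + 1/(k·n₁)) = σ²·(k+1)/(k·n₁).
So n₁ = (1 + 1/k)·((z_{α} + z_β)/d)² = 1.667 × (3.362/0.26)².
n₁ = 1.667 × 167.20 = 278.7.
Round up: n₁ = 279, giving n₂ = ⌈1.5 × 279⌉ = ⌈418.5⌉ = 419.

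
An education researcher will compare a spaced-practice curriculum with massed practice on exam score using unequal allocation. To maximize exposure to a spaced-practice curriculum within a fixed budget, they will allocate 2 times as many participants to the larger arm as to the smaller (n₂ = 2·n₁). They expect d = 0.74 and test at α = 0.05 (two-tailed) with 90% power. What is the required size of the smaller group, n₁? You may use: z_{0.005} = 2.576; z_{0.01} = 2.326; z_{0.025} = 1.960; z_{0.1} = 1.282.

With allocation ratio k = n₂/n₁ = 2, Var(x̄₁−x̄₂) = σ²(1/n₁ + 1/(k·n₁)) = σ²·(k+1)/(k·n₁).
So n₁ = (1 + 1/k)·((z_{α/2} + z_β)/d)² = 1.500 × (3.242/0.74)².
n₁ = 1.500 × 19.19 = 28.8.
Round up: n₁ = 29, giving n₂ = 2 × 29 = 58.

n₁ = 29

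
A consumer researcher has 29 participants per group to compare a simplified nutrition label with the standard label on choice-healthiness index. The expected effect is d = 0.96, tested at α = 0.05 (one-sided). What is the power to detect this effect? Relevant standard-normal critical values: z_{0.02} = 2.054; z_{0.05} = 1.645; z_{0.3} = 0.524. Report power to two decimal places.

For two equal groups, power = Φ(d·√(n/2) − z_{α}).
d·√(n/2) = 0.96 × √(29/2) = 0.96 × 3.808 = 3.656.
z_β = 3.656 − 1.645 = 2.011.
Power = Φ(2.011) = 0.978.

power ≈ 0.98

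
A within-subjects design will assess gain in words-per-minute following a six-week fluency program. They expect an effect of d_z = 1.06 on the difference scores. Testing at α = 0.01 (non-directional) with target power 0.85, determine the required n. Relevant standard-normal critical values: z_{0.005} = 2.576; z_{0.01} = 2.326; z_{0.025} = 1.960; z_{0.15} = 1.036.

For a paired (one-sample on differences) test: n = ((z_{α/2} + z_β) / d)².
z_{α/2} + z_β = 2.576 + 1.036 = 3.612.
n = (3.612 / 1.06)² = 3.408² = 11.61.
Round up.

n = 12 pairs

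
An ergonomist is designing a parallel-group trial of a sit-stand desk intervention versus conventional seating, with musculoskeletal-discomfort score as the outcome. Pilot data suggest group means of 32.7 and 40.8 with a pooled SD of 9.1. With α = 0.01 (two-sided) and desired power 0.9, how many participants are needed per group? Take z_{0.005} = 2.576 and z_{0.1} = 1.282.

Cohen's d = |M₁ − M₂| / SD_pooled = |32.7 − 40.8| / 9.1 = 8.1 / 9.1 = 0.890.
For two independent groups with equal n: n = 2·((z_{α/2} + z_β) / d)².
z_{α/2} + z_β = 2.576 + 1.282 = 3.858.
n = 2 × (3.858 / 0.890)² = 2 × 4.335² = 2 × 18.79 = 37.6.
Round up to the next whole participant.

n = 38 per group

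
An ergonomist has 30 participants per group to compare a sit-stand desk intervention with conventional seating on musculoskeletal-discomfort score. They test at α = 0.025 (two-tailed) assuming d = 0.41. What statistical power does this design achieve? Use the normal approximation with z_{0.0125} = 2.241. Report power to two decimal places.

For two equal groups, power = Φ(d·√(n/2) − z_{α/2}).
d·√(n/2) = 0.41 × √(30/2) = 0.41 × 3.873 = 1.588.
z_β = 1.588 − 2.241 = -0.653.
Power = Φ(-0.653) = 0.257.

power ≈ 0.26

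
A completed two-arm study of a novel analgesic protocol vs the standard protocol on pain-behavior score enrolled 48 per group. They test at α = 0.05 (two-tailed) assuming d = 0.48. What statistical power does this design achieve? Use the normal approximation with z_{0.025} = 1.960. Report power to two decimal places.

power ≈ 0.65

For two equal groups, power = Φ(d·√(n/2) − z_{α/2}).
d·√(n/2) = 0.48 × √(48/2) = 0.48 × 4.899 = 2.352.
z_β = 2.352 − 1.960 = 0.392.
Power = Φ(0.392) = 0.652.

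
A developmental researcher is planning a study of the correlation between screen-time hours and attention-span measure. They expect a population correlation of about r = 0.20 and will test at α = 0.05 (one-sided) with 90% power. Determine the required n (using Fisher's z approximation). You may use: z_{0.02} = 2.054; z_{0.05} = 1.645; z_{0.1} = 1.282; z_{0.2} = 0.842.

Fisher's z: C = ½·ln((1+r)/(1−r)) = ½·ln(1.5000) = 0.2027.
n = ((z_{α} + z_β)/C)² + 3.
(1.645 + 1.282) / 0.2027 = 2.927 / 0.2027 = 14.440.
n = 14.440² + 3 = 208.52 + 3 = 211.5.
Round up.

n = 212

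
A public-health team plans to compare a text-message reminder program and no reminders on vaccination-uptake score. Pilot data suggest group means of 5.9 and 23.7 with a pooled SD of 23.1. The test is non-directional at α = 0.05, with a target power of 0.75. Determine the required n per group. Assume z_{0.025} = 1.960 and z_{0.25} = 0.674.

Cohen's d = |M₁ − M₂| / SD_pooled = |5.9 − 23.7| / 23.1 = 17.8 / 23.1 = 0.771.
For two independent groups with equal n: n = 2·((z_{α/2} + z_β) / d)².
z_{α/2} + z_β = 1.960 + 0.674 = 2.634.
n = 2 × (2.634 / 0.771)² = 2 × 3.416² = 2 × 11.67 = 23.3.
Round up to the next whole participant.

n = 24 per group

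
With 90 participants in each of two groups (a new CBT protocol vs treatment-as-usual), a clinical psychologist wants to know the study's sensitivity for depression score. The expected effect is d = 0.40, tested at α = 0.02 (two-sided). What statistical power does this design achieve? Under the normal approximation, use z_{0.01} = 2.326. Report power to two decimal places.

For two equal groups, power = Φ(d·√(n/2) − z_{α/2}).
d·√(n/2) = 0.40 × √(90/2) = 0.40 × 6.708 = 2.683.
z_β = 2.683 − 2.326 = 0.357.
Power = Φ(0.357) = 0.640.

power ≈ 0.64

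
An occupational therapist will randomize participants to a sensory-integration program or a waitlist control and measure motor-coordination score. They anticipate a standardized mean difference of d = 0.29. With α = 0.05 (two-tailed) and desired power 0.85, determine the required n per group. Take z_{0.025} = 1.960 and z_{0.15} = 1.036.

For two independent groups with equal n: n = 2·((z_{α/2} + z_β) / d)².
z_{α/2} + z_β = 1.960 + 1.036 = 2.996.
n = 2 × (2.996 / 0.29)² = 2 × 10.331² = 2 × 106.73 = 213.5.
Round up to the next whole participant.

n = 214 per group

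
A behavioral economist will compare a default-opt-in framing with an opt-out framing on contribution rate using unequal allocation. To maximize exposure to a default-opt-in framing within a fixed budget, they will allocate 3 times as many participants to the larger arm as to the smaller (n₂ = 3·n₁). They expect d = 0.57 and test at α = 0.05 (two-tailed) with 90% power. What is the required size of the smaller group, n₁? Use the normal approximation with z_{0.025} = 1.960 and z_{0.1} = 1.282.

With allocation ratio k = n₂/n₁ = 3, Var(x̄₁−x̄₂) = σ²(1/n₁ + 1/(k·n₁)) = σ²·(k+1)/(k·n₁).
So n₁ = (1 + 1/k)·((z_{α/2} + z_β)/d)² = 1.333 × (3.242/0.57)².
n₁ = 1.333 × 32.35 = 43.1.
Round up: n₁ = 44, giving n₂ = 3 × 44 = 132.

n₁ = 44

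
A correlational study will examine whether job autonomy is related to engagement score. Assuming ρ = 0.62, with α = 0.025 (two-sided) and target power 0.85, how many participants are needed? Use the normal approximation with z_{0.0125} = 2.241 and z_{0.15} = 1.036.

Fisher's z: C = ½·ln((1+r)/(1−r)) = ½·ln(4.2632) = 0.7250.
n = ((z_{α/2} + z_β)/C)² + 3.
(2.241 + 1.036) / 0.7250 = 3.277 / 0.7250 = 4.520.
n = 4.520² + 3 = 20.43 + 3 = 23.4.
Round up.

n = 24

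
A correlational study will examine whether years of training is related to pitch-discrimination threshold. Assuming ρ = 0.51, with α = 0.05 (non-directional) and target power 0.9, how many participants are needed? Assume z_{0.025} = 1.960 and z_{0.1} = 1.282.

n = 37

Fisher's z: C = ½·ln((1+r)/(1−r)) = ½·ln(3.0816) = 0.5627.
n = ((z_{α/2} + z_β)/C)² + 3.
(1.960 + 1.282) / 0.5627 = 3.242 / 0.5627 = 5.762.
n = 5.762² + 3 = 33.19 + 3 = 36.2.
Round up.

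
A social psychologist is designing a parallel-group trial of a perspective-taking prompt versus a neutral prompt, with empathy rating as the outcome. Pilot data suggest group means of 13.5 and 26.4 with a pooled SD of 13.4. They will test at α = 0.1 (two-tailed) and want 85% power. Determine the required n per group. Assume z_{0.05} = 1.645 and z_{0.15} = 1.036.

Cohen's d = |M₁ − M₂| / SD_pooled = |13.5 − 26.4| / 13.4 = 12.9 / 13.4 = 0.963.
For two independent groups with equal n: n = 2·((z_{α/2} + z_β) / d)².
z_{α/2} + z_β = 1.645 + 1.036 = 2.681.
n = 2 × (2.681 / 0.963)² = 2 × 2.784² = 2 × 7.75 = 15.5.
Round up to the next whole participant.

n = 16 per group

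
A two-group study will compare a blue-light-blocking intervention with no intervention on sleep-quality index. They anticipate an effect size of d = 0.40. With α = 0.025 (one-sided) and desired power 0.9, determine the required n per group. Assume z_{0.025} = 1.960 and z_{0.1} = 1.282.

n = 132 per group

For two independent groups with equal n: n = 2·((z_{α} + z_β) / d)².
z_{α} + z_β = 1.960 + 1.282 = 3.242.
n = 2 × (3.242 / 0.40)² = 2 × 8.105² = 2 × 65.69 = 131.4.
Round up to the next whole participant.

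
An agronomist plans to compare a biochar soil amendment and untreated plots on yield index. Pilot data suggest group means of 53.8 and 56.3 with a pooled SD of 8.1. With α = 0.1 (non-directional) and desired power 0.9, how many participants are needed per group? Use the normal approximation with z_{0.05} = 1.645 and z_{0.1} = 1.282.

n = 180 per group

Cohen's d = |M₁ − M₂| / SD_pooled = |53.8 − 56.3| / 8.1 = 2.5 / 8.1 = 0.309.
For two independent groups with equal n: n = 2·((z_{α/2} + z_β) / d)².
z_{α/2} + z_β = 1.645 + 1.282 = 2.927.
n = 2 × (2.927 / 0.309)² = 2 × 9.472² = 2 × 89.73 = 179.5.
Round up to the next whole participant.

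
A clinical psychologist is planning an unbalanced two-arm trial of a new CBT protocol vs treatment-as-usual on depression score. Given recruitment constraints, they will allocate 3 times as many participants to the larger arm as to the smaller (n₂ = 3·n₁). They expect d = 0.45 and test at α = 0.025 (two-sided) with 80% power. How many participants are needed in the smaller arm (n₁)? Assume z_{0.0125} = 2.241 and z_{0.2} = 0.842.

With allocation ratio k = n₂/n₁ = 3, Var(x̄₁−x̄₂) = σ²(1/n₁ + 1/(k·n₁)) = σ²·(k+1)/(k·n₁).
So n₁ = (1 + 1/k)·((z_{α/2} + z_β)/d)² = 1.333 × (3.083/0.45)².
n₁ = 1.333 × 46.94 = 62.6.
Round up: n₁ = 63, giving n₂ = 3 × 63 = 189.

n₁ = 63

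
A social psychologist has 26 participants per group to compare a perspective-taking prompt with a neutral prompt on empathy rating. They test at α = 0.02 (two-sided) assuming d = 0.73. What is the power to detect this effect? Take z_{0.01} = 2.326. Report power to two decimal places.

power ≈ 0.62

For two equal groups, power = Φ(d·√(n/2) − z_{α/2}).
d·√(n/2) = 0.73 × √(26/2) = 0.73 × 3.606 = 2.632.
z_β = 2.632 − 2.326 = 0.306.
Power = Φ(0.306) = 0.620.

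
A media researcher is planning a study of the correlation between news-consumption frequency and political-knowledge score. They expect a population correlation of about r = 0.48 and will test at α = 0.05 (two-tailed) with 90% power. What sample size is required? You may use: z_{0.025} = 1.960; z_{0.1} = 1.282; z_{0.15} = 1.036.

Fisher's z: C = ½·ln((1+r)/(1−r)) = ½·ln(2.8462) = 0.5230.
n = ((z_{α/2} + z_β)/C)² + 3.
(1.960 + 1.282) / 0.5230 = 3.242 / 0.5230 = 6.199.
n = 6.199² + 3 = 38.43 + 3 = 41.4.
Round up.

n = 42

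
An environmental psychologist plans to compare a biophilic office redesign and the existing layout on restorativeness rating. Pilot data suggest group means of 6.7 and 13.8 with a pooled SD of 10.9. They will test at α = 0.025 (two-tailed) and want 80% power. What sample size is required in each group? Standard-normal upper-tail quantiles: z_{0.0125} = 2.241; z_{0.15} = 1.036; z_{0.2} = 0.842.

n = 45 per group

Cohen's d = |M₁ − M₂| / SD_pooled = |6.7 − 13.8| / 10.9 = 7.1 / 10.9 = 0.651.
For two independent groups with equal n: n = 2·((z_{α/2} + z_β) / d)².
z_{α/2} + z_β = 2.241 + 0.842 = 3.083.
n = 2 × (3.083 / 0.651)² = 2 × 4.736² = 2 × 22.43 = 44.9.
Round up to the next whole participant.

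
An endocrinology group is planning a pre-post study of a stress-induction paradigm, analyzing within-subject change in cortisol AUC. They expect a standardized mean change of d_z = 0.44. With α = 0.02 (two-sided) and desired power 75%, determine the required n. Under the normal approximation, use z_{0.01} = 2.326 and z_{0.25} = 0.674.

n = 47 pairs

For a paired (one-sample on differences) test: n = ((z_{α/2} + z_β) / d)².
z_{α/2} + z_β = 2.326 + 0.674 = 3.000.
n = (3.000 / 0.44)² = 6.818² = 46.49.
Round up.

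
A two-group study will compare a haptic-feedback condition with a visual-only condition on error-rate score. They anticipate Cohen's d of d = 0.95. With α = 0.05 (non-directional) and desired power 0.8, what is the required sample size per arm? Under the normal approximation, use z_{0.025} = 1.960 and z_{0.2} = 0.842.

n = 18 per group

For two independent groups with equal n: n = 2·((z_{α/2} + z_β) / d)².
z_{α/2} + z_β = 1.960 + 0.842 = 2.802.
n = 2 × (2.802 / 0.95)² = 2 × 2.949² = 2 × 8.70 = 17.4.
Round up to the next whole participant.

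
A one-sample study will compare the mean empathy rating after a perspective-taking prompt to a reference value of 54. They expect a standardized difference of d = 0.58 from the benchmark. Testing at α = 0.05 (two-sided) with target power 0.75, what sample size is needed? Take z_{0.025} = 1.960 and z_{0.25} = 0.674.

n = 21

For a one-sample test: n = ((z_{α/2} + z_β) / d)².
z_{α/2} + z_β = 1.960 + 0.674 = 2.634.
n = (2.634 / 0.58)² = 4.541² = 20.62.
Round up.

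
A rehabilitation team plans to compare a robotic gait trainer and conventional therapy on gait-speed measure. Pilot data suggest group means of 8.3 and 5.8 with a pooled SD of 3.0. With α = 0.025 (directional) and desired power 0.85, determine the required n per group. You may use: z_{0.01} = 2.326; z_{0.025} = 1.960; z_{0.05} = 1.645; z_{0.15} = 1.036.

n = 26 per group

Cohen's d = |M₁ − M₂| / SD_pooled = |8.3 − 5.8| / 3.0 = 2.5 / 3.0 = 0.833.
For two independent groups with equal n: n = 2·((z_{α} + z_β) / d)².
z_{α} + z_β = 1.960 + 1.036 = 2.996.
n = 2 × (2.996 / 0.833)² = 2 × 3.597² = 2 × 12.94 = 25.9.
Round up to the next whole participant.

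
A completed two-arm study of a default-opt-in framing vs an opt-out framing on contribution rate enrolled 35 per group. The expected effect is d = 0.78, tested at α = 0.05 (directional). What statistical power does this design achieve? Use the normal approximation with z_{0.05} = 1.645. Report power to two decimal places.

power ≈ 0.95

For two equal groups, power = Φ(d·√(n/2) − z_{α}).
d·√(n/2) = 0.78 × √(35/2) = 0.78 × 4.183 = 3.263.
z_β = 3.263 − 1.645 = 1.618.
Power = Φ(1.618) = 0.947.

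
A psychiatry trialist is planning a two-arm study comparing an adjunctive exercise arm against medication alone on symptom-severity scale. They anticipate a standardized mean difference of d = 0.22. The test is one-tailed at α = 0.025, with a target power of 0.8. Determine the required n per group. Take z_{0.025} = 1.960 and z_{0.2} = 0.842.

n = 325 per group

For two independent groups with equal n: n = 2·((z_{α} + z_β) / d)².
z_{α} + z_β = 1.960 + 0.842 = 2.802.
n = 2 × (2.802 / 0.22)² = 2 × 12.736² = 2 × 162.21 = 324.4.
Round up to the next whole participant.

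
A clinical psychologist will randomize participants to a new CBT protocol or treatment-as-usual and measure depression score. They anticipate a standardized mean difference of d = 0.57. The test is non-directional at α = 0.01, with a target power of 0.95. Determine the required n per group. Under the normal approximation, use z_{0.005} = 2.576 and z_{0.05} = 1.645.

For two independent groups with equal n: n = 2·((z_{α/2} + z_β) / d)².
z_{α/2} + z_β = 2.576 + 1.645 = 4.221.
n = 2 × (4.221 / 0.57)² = 2 × 7.405² = 2 × 54.84 = 109.7.
Round up to the next whole participant.

n = 110 per group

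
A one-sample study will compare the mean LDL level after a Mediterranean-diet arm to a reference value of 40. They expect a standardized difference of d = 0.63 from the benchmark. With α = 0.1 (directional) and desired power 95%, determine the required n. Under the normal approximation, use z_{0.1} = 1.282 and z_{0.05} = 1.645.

n = 22

For a one-sample test: n = ((z_{α} + z_β) / d)².
z_{α} + z_β = 1.282 + 1.645 = 2.927.
n = (2.927 / 0.63)² = 4.646² = 21.59.
Round up.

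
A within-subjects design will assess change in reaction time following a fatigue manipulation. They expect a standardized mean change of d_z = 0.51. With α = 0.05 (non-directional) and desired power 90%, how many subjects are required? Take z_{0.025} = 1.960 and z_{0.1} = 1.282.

For a paired (one-sample on differences) test: n = ((z_{α/2} + z_β) / d)².
z_{α/2} + z_β = 1.960 + 1.282 = 3.242.
n = (3.242 / 0.51)² = 6.357² = 40.41.
Round up.

n = 41 pairs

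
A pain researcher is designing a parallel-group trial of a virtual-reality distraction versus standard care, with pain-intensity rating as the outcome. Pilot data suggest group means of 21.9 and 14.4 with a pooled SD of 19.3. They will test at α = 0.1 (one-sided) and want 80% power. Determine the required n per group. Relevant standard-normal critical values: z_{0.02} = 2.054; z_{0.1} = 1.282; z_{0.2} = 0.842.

Cohen's d = |M₁ − M₂| / SD_pooled = |21.9 − 14.4| / 19.3 = 7.5 / 19.3 = 0.389.
For two independent groups with equal n: n = 2·((z_{α} + z_β) / d)².
z_{α} + z_β = 1.282 + 0.842 = 2.124.
n = 2 × (2.124 / 0.389)² = 2 × 5.460² = 2 × 29.81 = 59.6.
Round up to the next whole participant.

n = 60 per group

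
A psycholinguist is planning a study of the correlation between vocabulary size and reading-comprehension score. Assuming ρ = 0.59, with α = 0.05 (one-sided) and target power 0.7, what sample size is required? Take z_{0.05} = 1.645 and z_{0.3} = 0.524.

Fisher's z: C = ½·ln((1+r)/(1−r)) = ½·ln(3.8780) = 0.6777.
n = ((z_{α} + z_β)/C)² + 3.
(1.645 + 0.524) / 0.6777 = 2.169 / 0.6777 = 3.201.
n = 3.201² + 3 = 10.24 + 3 = 13.2.
Round up.

n = 14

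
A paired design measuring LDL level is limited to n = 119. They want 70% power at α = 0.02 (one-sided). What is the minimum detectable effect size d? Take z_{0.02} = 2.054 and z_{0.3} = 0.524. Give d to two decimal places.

For a single sample (or paired design) of n = 119: d_min = (z_{α} + z_β)/√n.
z-sum = 2.054 + 0.524 = 2.578.
d_min = 2.578 / √119 = 2.578 / 10.909 = 0.236.

d_min ≈ 0.24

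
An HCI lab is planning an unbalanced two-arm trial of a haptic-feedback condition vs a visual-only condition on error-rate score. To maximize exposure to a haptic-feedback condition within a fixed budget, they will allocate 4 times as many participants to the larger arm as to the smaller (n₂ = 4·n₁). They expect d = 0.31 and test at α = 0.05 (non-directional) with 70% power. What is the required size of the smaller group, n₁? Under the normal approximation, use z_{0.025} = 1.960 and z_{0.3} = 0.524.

n₁ = 81

With allocation ratio k = n₂/n₁ = 4, Var(x̄₁−x̄₂) = σ²(1/n₁ + 1/(k·n₁)) = σ²·(k+1)/(k·n₁).
So n₁ = (1 + 1/k)·((z_{α/2} + z_β)/d)² = 1.250 × (2.484/0.31)².
n₁ = 1.250 × 64.21 = 80.3.
Round up: n₁ = 81, giving n₂ = 4 × 81 = 324.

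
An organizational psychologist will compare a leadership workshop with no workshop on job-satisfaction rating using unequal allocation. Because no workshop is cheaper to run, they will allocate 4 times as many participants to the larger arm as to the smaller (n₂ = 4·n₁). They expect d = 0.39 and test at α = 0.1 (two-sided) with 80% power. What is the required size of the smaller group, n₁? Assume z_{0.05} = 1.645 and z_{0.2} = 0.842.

With allocation ratio k = n₂/n₁ = 4, Var(x̄₁−x̄₂) = σ²(1/n₁ + 1/(k·n₁)) = σ²·(k+1)/(k·n₁).
So n₁ = (1 + 1/k)·((z_{α/2} + z_β)/d)² = 1.250 × (2.487/0.39)².
n₁ = 1.250 × 40.67 = 50.8.
Round up: n₁ = 51, giving n₂ = 4 × 51 = 204.

n₁ = 51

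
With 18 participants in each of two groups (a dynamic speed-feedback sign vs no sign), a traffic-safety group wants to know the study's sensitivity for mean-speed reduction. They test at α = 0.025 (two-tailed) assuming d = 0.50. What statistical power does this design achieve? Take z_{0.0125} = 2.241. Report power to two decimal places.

power ≈ 0.23

For two equal groups, power = Φ(d·√(n/2) − z_{α/2}).
d·√(n/2) = 0.50 × √(18/2) = 0.50 × 3.000 = 1.500.
z_β = 1.500 − 2.241 = -0.741.
Power = Φ(-0.741) = 0.229.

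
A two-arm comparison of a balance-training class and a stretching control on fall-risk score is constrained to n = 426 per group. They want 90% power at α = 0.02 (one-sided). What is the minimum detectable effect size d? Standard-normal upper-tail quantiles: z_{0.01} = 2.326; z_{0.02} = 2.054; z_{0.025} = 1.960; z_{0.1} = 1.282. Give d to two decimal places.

d_min ≈ 0.23

For two independent groups of n = 426 each: d_min = (z_{α} + z_β)·√(2/n).
z-sum = 2.054 + 1.282 = 3.336.
d_min = 3.336 × √(2/426) = 3.336 × 0.0685 = 0.229.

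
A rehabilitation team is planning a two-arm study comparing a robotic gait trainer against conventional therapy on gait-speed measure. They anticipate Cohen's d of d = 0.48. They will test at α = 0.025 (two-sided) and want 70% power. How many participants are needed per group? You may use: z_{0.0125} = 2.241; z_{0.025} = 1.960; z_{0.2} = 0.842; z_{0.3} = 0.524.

n = 67 per group

For two independent groups with equal n: n = 2·((z_{α/2} + z_β) / d)².
z_{α/2} + z_β = 2.241 + 0.524 = 2.765.
n = 2 × (2.765 / 0.48)² = 2 × 5.760² = 2 × 33.18 = 66.4.
Round up to the next whole participant.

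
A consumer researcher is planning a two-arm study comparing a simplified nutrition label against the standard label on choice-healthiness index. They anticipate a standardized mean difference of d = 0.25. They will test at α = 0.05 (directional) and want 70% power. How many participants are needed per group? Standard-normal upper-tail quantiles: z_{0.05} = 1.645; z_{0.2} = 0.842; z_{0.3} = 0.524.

For two independent groups with equal n: n = 2·((z_{α} + z_β) / d)².
z_{α} + z_β = 1.645 + 0.524 = 2.169.
n = 2 × (2.169 / 0.25)² = 2 × 8.676² = 2 × 75.27 = 150.5.
Round up to the next whole participant.

n = 151 per group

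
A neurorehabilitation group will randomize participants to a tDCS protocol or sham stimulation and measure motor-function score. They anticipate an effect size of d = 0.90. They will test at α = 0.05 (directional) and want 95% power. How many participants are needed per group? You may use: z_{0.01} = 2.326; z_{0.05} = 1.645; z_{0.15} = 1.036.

For two independent groups with equal n: n = 2·((z_{α} + z_β) / d)².
z_{α} + z_β = 1.645 + 1.645 = 3.290.
n = 2 × (3.290 / 0.90)² = 2 × 3.656² = 2 × 13.36 = 26.7.
Round up to the next whole participant.

n = 27 per group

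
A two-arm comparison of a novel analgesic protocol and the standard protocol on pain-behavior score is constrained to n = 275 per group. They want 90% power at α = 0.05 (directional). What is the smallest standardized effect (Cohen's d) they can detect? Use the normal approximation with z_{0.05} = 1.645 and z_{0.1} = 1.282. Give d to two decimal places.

d_min ≈ 0.25

For two independent groups of n = 275 each: d_min = (z_{α} + z_β)·√(2/n).
z-sum = 1.645 + 1.282 = 2.927.
d_min = 2.927 × √(2/275) = 2.927 × 0.0853 = 0.250.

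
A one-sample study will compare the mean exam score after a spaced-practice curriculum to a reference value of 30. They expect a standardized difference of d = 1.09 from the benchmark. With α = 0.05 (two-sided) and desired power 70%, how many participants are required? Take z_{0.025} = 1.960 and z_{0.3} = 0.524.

n = 6

For a one-sample test: n = ((z_{α/2} + z_β) / d)².
z_{α/2} + z_β = 1.960 + 0.524 = 2.484.
n = (2.484 / 1.09)² = 2.279² = 5.19.
Round up.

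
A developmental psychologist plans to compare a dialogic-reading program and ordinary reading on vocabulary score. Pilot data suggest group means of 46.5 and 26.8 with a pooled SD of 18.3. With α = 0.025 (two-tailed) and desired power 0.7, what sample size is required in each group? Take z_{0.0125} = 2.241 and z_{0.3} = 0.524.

n = 14 per group

Cohen's d = |M₁ − M₂| / SD_pooled = |46.5 − 26.8| / 18.3 = 19.7 / 18.3 = 1.077.
For two independent groups with equal n: n = 2·((z_{α/2} + z_β) / d)².
z_{α/2} + z_β = 2.241 + 0.524 = 2.765.
n = 2 × (2.765 / 1.077)² = 2 × 2.567² = 2 × 6.59 = 13.2.
Round up to the next whole participant.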